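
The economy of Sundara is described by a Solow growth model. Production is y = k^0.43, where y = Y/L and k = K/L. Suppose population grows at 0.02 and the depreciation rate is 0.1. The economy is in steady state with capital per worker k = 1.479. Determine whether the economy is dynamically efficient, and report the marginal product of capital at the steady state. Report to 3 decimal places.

The effective depreciation rate is n + δ = 0.02 + 0.1 = 0.12.
MPK = 0.43·k^(0.43−1) = 0.43·1.479^(-0.57) ≈ 0.3440.
MPK > 0.12, so the economy is dynamically efficient (under-saving).

dynamically efficient; MPK ≈ 0.344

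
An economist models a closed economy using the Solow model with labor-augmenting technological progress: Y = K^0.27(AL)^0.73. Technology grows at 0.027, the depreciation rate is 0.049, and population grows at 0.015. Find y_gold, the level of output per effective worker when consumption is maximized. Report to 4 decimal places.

n + g + δ = 0.015 + 0.027 + 0.049 = 0.091.
At the golden rule the marginal product of capital equals n+g+δ: 0.27·k^(0.27−1) = 0.091. Solving, k_gold = (0.27/0.091)^(1/0.73) ≈ 4.4363.
Output: y_gold = k_gold^0.27 = 4.4363^0.27 ≈ 1.4952.

y_gold ≈ 1.4952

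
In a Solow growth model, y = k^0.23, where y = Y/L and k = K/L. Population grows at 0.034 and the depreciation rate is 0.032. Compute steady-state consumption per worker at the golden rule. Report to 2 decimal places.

Capital per worker breaks even when investment replaces (n + δ)·k; here n + δ = 0.066.
Golden rule sets MPK = n+δ: 0.23·k^(0.23−1) = 0.066, so k_gold = (0.23/0.066)^(1/0.77) ≈ 5.0598.
y_gold = 5.0598^0.23 ≈ 1.4519.
c_gold = y_gold − (n+δ)·k_gold = 1.4519 − 0.066·5.0598 ≈ 1.1180.

c_gold ≈ 1.12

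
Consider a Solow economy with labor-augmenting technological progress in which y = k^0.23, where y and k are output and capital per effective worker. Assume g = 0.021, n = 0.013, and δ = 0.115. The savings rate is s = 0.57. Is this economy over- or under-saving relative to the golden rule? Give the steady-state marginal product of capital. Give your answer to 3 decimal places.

The effective depreciation rate is n + g + δ = 0.013 + 0.021 + 0.115 = 0.149.
Steady-state k*: s·k^0.23 = 0.149·k gives k* = (0.57/0.149)^(1/0.77) ≈ 5.7113.
MPK = 0.23·5.7113^(-0.77) ≈ 0.0601.
MPK < n+g+δ = 0.149, so the economy is dynamically inefficient (over-saving).

over-saving; MPK ≈ 0.060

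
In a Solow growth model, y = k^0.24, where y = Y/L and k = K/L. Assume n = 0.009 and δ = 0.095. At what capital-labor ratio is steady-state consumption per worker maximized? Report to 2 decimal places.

n + δ = 0.009 + 0.095 = 0.104.
Setting f'(k) = n+δ gives 0.24·k^(0.24−1) = 0.104, hence k_gold = (0.24/0.104)^(1/0.76) ≈ 3.0051.

k_gold ≈ 3.01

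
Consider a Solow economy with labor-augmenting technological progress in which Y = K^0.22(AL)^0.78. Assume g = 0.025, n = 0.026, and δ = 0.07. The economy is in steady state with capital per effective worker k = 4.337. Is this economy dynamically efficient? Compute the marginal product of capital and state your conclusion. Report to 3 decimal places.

dynamically inefficient; MPK ≈ 0.070

Break-even investment rate: n + g + δ = 0.026 + 0.025 + 0.07 = 0.121.
MPK = 0.22·k^(0.22−1) = 0.22·4.337^(-0.78) ≈ 0.0701.
MPK < 0.121, so the economy is dynamically inefficient (over-saving).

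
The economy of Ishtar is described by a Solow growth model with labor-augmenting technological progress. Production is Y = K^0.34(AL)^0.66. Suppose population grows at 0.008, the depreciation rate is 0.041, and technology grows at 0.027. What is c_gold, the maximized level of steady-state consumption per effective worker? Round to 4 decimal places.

Capital per effective worker breaks even when investment replaces (n + g + δ)·k; here n + g + δ = 0.076.
At the golden rule the marginal product of capital equals n+g+δ: 0.34·k^(0.34−1) = 0.076. Solving, k_gold = (0.34/0.076)^(1/0.66) ≈ 9.6796.
y_gold = 9.6796^0.34 ≈ 2.1637.
c_gold = y_gold − (n+g+δ)·k_gold = 2.1637 − 0.076·9.6796 ≈ 1.4280.

c_gold ≈ 1.4280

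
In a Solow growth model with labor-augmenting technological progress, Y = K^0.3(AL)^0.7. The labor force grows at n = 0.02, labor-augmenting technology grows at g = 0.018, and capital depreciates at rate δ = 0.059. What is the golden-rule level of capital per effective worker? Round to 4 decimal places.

k_gold ≈ 5.0176

Break-even investment rate: n + g + δ = 0.02 + 0.018 + 0.059 = 0.097.
Maximizing c = f(k) − (n+g+δ)·k gives f'(k) = n+g+δ, i.e. 0.3·k^(0.3−1) = 0.097, so k_gold = (0.3/0.097)^(1/0.7) ≈ 5.0176.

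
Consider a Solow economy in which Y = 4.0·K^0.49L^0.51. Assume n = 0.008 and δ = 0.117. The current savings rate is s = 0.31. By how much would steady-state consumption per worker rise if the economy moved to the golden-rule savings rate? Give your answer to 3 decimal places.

Break-even investment rate: n + δ = 0.008 + 0.117 = 0.125.
Current steady state (s = 0.31): k* = (0.31·4.0/0.125)^(1/0.51) ≈ 89.9383, y* = 4.0·89.9383^0.49 ≈ 36.2654, c* = (1−0.31)·36.2654 ≈ 25.0231.
Golden rule sets MPK = n+δ: 0.49·4.0·k^(0.49−1) = 0.125, so k_gold = (0.49·4.0/0.125)^(1/0.51) ≈ 220.7068.
y_gold = 4.0·220.7068^0.49 ≈ 56.3028, c_gold = y_gold − 0.125·k_gold ≈ 28.7144.
Gain: Δc = 28.7144 − 25.0231 ≈ 3.6913.

Δc ≈ 3.691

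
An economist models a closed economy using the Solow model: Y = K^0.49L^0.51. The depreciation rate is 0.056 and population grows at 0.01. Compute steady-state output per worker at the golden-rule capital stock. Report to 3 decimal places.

y_gold ≈ 6.863

The effective depreciation rate is n + δ = 0.01 + 0.056 = 0.066.
Setting f'(k) = n+δ gives 0.49·k^(0.49−1) = 0.066, hence k_gold = (0.49/0.066)^(1/0.51) ≈ 50.9520.
Output: y_gold = k_gold^0.49 = 50.9520^0.49 ≈ 6.8629.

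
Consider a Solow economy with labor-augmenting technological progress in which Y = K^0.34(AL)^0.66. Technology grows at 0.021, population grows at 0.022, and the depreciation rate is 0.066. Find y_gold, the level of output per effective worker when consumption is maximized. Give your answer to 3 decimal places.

y_gold ≈ 1.797

The effective depreciation rate is n + g + δ = 0.022 + 0.021 + 0.066 = 0.109.
Setting f'(k) = n+g+δ gives 0.34·k^(0.34−1) = 0.109, hence k_gold = (0.34/0.109)^(1/0.66) ≈ 5.6049.
Output: y_gold = k_gold^0.34 = 5.6049^0.34 ≈ 1.7969.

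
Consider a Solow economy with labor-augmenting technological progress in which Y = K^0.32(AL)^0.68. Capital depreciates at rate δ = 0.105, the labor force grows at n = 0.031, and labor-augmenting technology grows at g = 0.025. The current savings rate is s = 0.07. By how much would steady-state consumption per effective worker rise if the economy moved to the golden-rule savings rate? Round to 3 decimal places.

Δc ≈ 0.311

The effective depreciation rate is n + g + δ = 0.031 + 0.025 + 0.105 = 0.161.
Current steady state (s = 0.07): k* = (0.07/0.161)^(1/0.68) ≈ 0.2938, y* = 0.2938^0.32 ≈ 0.6757, c* = (1−0.07)·0.6757 ≈ 0.6284.
Setting f'(k) = n+g+δ gives 0.32·k^(0.32−1) = 0.161, hence k_gold = (0.32/0.161)^(1/0.68) ≈ 2.7461.
y_gold = 2.7461^0.32 ≈ 1.3816, c_gold = y_gold − 0.161·k_gold ≈ 0.9395.
Gain: Δc = 0.9395 − 0.6284 ≈ 0.3111.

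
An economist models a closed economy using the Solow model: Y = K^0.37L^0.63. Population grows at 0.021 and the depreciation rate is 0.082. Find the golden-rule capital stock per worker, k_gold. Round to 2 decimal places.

k_gold ≈ 7.61

n + δ = 0.021 + 0.082 = 0.103.
Golden rule sets MPK = n+δ: 0.37·k^(0.37−1) = 0.103, so k_gold = (0.37/0.103)^(1/0.63) ≈ 7.6126.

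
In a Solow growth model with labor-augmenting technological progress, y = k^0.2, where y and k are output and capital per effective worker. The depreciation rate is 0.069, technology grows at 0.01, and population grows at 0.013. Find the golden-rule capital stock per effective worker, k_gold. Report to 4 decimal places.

k_gold ≈ 2.6397

n + g + δ = 0.013 + 0.01 + 0.069 = 0.092.
Golden rule sets MPK = n+g+δ: 0.2·k^(0.2−1) = 0.092, so k_gold = (0.2/0.092)^(1/0.8) ≈ 2.6397.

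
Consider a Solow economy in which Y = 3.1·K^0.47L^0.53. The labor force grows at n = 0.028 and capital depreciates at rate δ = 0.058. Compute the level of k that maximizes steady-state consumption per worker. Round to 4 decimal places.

k_gold ≈ 208.3505

n + δ = 0.028 + 0.058 = 0.086.
Maximizing c = f(k) − (n+δ)·k gives f'(k) = n+δ, i.e. 0.47·3.1·k^(0.47−1) = 0.086, so k_gold = (0.47·3.1/0.086)^(1/0.53) ≈ 208.3505.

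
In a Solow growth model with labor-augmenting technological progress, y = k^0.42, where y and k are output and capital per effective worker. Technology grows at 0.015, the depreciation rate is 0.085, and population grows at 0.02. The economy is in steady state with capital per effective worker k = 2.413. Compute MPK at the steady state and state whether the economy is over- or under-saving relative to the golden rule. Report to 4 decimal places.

The effective depreciation rate is n + g + δ = 0.02 + 0.015 + 0.085 = 0.12.
MPK = 0.42·k^(0.42−1) = 0.42·2.413^(-0.58) ≈ 0.2520.
MPK > 0.12, so the economy is dynamically efficient (under-saving).

under-saving; MPK ≈ 0.2520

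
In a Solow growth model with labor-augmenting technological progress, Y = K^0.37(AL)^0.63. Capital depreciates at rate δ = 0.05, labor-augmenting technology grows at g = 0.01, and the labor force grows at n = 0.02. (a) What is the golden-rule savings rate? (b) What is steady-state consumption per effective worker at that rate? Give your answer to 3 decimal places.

The effective depreciation rate is n + g + δ = 0.02 + 0.01 + 0.05 = 0.08.
For Cobb-Douglas, s_gold equals capital's share: s_gold = 0.37.
At the golden rule the marginal product of capital equals n+g+δ: 0.37·k^(0.37−1) = 0.08. Solving, k_gold = (0.37/0.08)^(1/0.63) ≈ 11.3693.
y_gold = 11.3693^0.37 ≈ 2.4582; c_gold = (1−0.37)·y_gold ≈ 1.5487.

(a) s_gold = 0.370; (b) c_gold ≈ 1.549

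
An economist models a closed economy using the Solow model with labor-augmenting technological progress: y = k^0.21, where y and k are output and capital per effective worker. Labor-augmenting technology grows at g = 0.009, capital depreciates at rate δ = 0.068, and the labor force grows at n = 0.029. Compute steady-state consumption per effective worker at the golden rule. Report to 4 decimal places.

The effective depreciation rate is n + g + δ = 0.029 + 0.009 + 0.068 = 0.106.
At the golden rule the marginal product of capital equals n+g+δ: 0.21·k^(0.21−1) = 0.106. Solving, k_gold = (0.21/0.106)^(1/0.79) ≈ 2.3760.
y_gold = 2.3760^0.21 ≈ 1.1993.
c_gold = y_gold − (n+g+δ)·k_gold = 1.1993 − 0.106·2.3760 ≈ 0.9474.

c_gold ≈ 0.9474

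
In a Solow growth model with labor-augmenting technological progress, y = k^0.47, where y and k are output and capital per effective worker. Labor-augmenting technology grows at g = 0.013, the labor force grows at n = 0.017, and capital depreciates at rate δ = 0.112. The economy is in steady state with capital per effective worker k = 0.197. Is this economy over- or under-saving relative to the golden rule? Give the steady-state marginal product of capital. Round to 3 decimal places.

under-saving; MPK ≈ 1.112

Capital per effective worker breaks even when investment replaces (n + g + δ)·k; here n + g + δ = 0.142.
MPK = 0.47·k^(0.47−1) = 0.47·0.197^(-0.53) ≈ 1.1118.
MPK > 0.142, so the economy is dynamically efficient (under-saving).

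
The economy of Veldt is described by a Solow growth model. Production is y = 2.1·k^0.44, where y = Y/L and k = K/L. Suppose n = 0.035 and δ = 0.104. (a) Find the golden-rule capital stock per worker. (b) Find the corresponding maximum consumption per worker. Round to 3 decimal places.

(a) k_gold ≈ 29.446; (b) c_gold ≈ 5.209

Capital per worker breaks even when investment replaces (n + δ)·k; here n + δ = 0.139.
Setting f'(k) = n+δ gives 0.44·2.1·k^(0.44−1) = 0.139, hence k_gold = (0.44·2.1/0.139)^(1/0.56) ≈ 29.4463.
y_gold = 2.1·29.4463^0.44 ≈ 9.3024; c_gold = y_gold − 0.139·k_gold ≈ 5.2093.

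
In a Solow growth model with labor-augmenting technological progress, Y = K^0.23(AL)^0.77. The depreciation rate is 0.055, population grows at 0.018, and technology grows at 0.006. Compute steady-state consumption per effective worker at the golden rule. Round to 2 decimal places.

n + g + δ = 0.018 + 0.006 + 0.055 = 0.079.
Setting f'(k) = n+g+δ gives 0.23·k^(0.23−1) = 0.079, hence k_gold = (0.23/0.079)^(1/0.77) ≈ 4.0062.
y_gold = 4.0062^0.23 ≈ 1.3760.
c_gold = y_gold − (n+g+δ)·k_gold = 1.3760 − 0.079·4.0062 ≈ 1.0595.

c_gold ≈ 1.06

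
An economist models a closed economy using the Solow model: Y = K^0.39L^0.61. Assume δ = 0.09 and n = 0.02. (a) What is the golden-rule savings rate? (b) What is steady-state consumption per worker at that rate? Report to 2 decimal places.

n + δ = 0.02 + 0.09 = 0.11.
For Cobb-Douglas, s_gold equals capital's share: s_gold = 0.39.
Golden rule sets MPK = n+δ: 0.39·k^(0.39−1) = 0.11, so k_gold = (0.39/0.11)^(1/0.61) ≈ 7.9635.
y_gold = 7.9635^0.39 ≈ 2.2461; c_gold = (1−0.39)·y_gold ≈ 1.3701.

(a) s_gold = 0.39; (b) c_gold ≈ 1.37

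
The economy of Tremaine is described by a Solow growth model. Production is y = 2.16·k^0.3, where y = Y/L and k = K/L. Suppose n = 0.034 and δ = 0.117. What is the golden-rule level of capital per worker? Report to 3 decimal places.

The effective depreciation rate is n + δ = 0.034 + 0.117 = 0.151.
At the golden rule the marginal product of capital equals n+δ: 0.3·2.16·k^(0.3−1) = 0.151. Solving, k_gold = (0.3·2.16/0.151)^(1/0.7) ≈ 8.0115.

k_gold ≈ 8.011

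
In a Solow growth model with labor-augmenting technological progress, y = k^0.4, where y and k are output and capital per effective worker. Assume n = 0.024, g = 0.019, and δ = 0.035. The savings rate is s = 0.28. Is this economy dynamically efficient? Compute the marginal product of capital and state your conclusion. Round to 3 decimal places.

dynamically efficient; MPK ≈ 0.111

Break-even investment rate: n + g + δ = 0.024 + 0.019 + 0.035 = 0.078.
Steady-state k*: s·k^0.4 = 0.078·k gives k* = (0.28/0.078)^(1/0.6) ≈ 8.4160.
MPK = 0.4·8.4160^(-0.6) ≈ 0.1114.
MPK > n+g+δ = 0.078, so the economy is dynamically efficient (under-saving).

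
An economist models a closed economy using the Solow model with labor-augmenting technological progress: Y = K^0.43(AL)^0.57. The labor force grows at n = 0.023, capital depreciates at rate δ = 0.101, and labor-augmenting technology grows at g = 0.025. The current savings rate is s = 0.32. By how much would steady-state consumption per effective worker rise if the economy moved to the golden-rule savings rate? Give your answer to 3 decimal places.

Δc ≈ 0.058

Break-even investment rate: n + g + δ = 0.023 + 0.025 + 0.101 = 0.149.
Current steady state (s = 0.32): k* = (0.32/0.149)^(1/0.57) ≈ 3.8229, y* = 3.8229^0.43 ≈ 1.7800, c* = (1−0.32)·1.7800 ≈ 1.2104.
Golden rule sets MPK = n+g+δ: 0.43·k^(0.43−1) = 0.149, so k_gold = (0.43/0.149)^(1/0.57) ≈ 6.4197.
y_gold = 6.4197^0.43 ≈ 2.2245, c_gold = y_gold − 0.149·k_gold ≈ 1.2680.
Gain: Δc = 1.2680 − 1.2104 ≈ 0.0575.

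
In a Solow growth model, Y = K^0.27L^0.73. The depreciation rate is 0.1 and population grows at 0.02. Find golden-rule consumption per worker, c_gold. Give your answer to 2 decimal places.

The effective depreciation rate is n + δ = 0.02 + 0.1 = 0.12.
Maximizing c = f(k) − (n+δ)·k gives f'(k) = n+δ, i.e. 0.27·k^(0.27−1) = 0.12, so k_gold = (0.27/0.12)^(1/0.73) ≈ 3.0370.
y_gold = 3.0370^0.27 ≈ 1.3498.
c_gold = y_gold − (n+δ)·k_gold = 1.3498 − 0.12·3.0370 ≈ 0.9853.

c_gold ≈ 0.99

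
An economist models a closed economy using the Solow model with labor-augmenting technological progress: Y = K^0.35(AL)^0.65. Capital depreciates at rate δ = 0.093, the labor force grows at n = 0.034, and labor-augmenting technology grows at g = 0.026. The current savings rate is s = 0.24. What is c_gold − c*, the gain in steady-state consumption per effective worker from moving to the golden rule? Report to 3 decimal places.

Capital per effective worker breaks even when investment replaces (n + g + δ)·k; here n + g + δ = 0.153.
Current steady state (s = 0.24): k* = (0.24/0.153)^(1/0.65) ≈ 1.9989, y* = 1.9989^0.35 ≈ 1.2743, c* = (1−0.24)·1.2743 ≈ 0.9685.
Maximizing c = f(k) − (n+g+δ)·k gives f'(k) = n+g+δ, i.e. 0.35·k^(0.35−1) = 0.153, so k_gold = (0.35/0.153)^(1/0.65) ≈ 3.5718.
y_gold = 3.5718^0.35 ≈ 1.5614, c_gold = y_gold − 0.153·k_gold ≈ 1.0149.
Gain: Δc = 1.0149 − 0.9685 ≈ 0.0464.

Δc ≈ 0.046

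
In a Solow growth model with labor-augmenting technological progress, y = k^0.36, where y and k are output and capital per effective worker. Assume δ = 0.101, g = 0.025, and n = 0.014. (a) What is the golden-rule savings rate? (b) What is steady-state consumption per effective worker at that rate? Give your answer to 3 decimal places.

(a) s_gold = 0.360; (b) c_gold ≈ 1.089

Break-even investment rate: n + g + δ = 0.014 + 0.025 + 0.101 = 0.14.
For Cobb-Douglas, s_gold equals capital's share: s_gold = 0.36.
At the golden rule the marginal product of capital equals n+g+δ: 0.36·k^(0.36−1) = 0.14. Solving, k_gold = (0.36/0.14)^(1/0.64) ≈ 4.3742.
y_gold = 4.3742^0.36 ≈ 1.7011; c_gold = (1−0.36)·y_gold ≈ 1.0887.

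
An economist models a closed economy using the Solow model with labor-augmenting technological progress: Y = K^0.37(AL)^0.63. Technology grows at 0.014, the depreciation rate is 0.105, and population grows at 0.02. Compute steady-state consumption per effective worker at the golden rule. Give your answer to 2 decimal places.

c_gold ≈ 1.12

Break-even investment rate: n + g + δ = 0.02 + 0.014 + 0.105 = 0.139.
Golden rule sets MPK = n+g+δ: 0.37·k^(0.37−1) = 0.139, so k_gold = (0.37/0.139)^(1/0.63) ≈ 4.7304.
y_gold = 4.7304^0.37 ≈ 1.7771.
c_gold = y_gold − (n+g+δ)·k_gold = 1.7771 − 0.139·4.7304 ≈ 1.1196.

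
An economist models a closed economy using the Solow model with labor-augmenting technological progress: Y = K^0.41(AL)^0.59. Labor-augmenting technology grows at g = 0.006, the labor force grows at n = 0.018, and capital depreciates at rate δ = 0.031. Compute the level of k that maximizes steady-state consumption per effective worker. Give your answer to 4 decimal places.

The effective depreciation rate is n + g + δ = 0.018 + 0.006 + 0.031 = 0.055.
Setting f'(k) = n+g+δ gives 0.41·k^(0.41−1) = 0.055, hence k_gold = (0.41/0.055)^(1/0.59) ≈ 30.1079.

k_gold ≈ 30.1079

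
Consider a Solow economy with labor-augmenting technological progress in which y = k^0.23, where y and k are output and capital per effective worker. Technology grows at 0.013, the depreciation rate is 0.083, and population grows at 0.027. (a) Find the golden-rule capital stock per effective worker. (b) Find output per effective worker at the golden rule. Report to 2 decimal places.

(a) k_gold ≈ 2.25; (b) y_gold ≈ 1.21

The effective depreciation rate is n + g + δ = 0.027 + 0.013 + 0.083 = 0.123.
Maximizing c = f(k) − (n+g+δ)·k gives f'(k) = n+g+δ, i.e. 0.23·k^(0.23−1) = 0.123, so k_gold = (0.23/0.123)^(1/0.77) ≈ 2.2543.
y_gold = 2.2543^0.23 ≈ 1.2056.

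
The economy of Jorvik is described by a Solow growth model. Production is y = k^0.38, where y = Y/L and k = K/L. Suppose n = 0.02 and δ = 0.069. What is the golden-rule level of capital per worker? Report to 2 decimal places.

k_gold ≈ 10.39

Capital per worker breaks even when investment replaces (n + δ)·k; here n + δ = 0.089.
Setting f'(k) = n+δ gives 0.38·k^(0.38−1) = 0.089, hence k_gold = (0.38/0.089)^(1/0.62) ≈ 10.3935.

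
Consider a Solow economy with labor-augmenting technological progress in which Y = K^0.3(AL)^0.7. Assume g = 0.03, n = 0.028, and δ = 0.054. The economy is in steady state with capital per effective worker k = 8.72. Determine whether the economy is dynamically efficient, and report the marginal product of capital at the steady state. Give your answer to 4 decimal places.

dynamically inefficient; MPK ≈ 0.0659

Break-even investment rate: n + g + δ = 0.028 + 0.03 + 0.054 = 0.112.
MPK = 0.3·k^(0.3−1) = 0.3·8.72^(-0.7) ≈ 0.0659.
MPK < 0.112, so the economy is dynamically inefficient (over-saving).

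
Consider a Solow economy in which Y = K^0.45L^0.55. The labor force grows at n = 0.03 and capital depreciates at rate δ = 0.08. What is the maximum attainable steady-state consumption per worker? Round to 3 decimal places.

c_gold ≈ 1.742

Break-even investment rate: n + δ = 0.03 + 0.08 = 0.11.
Setting f'(k) = n+δ gives 0.45·k^(0.45−1) = 0.11, hence k_gold = (0.45/0.11)^(1/0.55) ≈ 12.9539.
y_gold = 12.9539^0.45 ≈ 3.1665.
c_gold = y_gold − (n+δ)·k_gold = 3.1665 − 0.11·12.9539 ≈ 1.7416.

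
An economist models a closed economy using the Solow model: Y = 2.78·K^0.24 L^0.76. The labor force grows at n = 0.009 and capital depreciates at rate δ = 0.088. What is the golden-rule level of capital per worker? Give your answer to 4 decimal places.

k_gold ≈ 12.6460

n + δ = 0.009 + 0.088 = 0.097.
Golden rule sets MPK = n+δ: 0.24·2.78·k^(0.24−1) = 0.097, so k_gold = (0.24·2.78/0.097)^(1/0.76) ≈ 12.6460.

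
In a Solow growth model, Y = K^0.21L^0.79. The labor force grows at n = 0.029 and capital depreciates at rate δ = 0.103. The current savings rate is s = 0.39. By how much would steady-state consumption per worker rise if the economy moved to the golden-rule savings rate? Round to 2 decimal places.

Δc ≈ 0.08

n + δ = 0.029 + 0.103 = 0.132.
Current steady state (s = 0.39): k* = (0.39/0.132)^(1/0.79) ≈ 3.9406, y* = 3.9406^0.21 ≈ 1.3337, c* = (1−0.39)·1.3337 ≈ 0.8136.
Golden rule sets MPK = n+δ: 0.21·k^(0.21−1) = 0.132, so k_gold = (0.21/0.132)^(1/0.79) ≈ 1.7999.
y_gold = 1.7999^0.21 ≈ 1.1314, c_gold = y_gold − 0.132·k_gold ≈ 0.8938.
Gain: Δc = 0.8938 − 0.8136 ≈ 0.0802.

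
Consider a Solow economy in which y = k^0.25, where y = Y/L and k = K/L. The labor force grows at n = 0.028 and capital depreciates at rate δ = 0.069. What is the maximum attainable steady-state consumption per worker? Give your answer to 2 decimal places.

n + δ = 0.028 + 0.069 = 0.097.
Maximizing c = f(k) − (n+δ)·k gives f'(k) = n+δ, i.e. 0.25·k^(0.25−1) = 0.097, so k_gold = (0.25/0.097)^(1/0.75) ≈ 3.5337.
y_gold = 3.5337^0.25 ≈ 1.3711.
c_gold = y_gold − (n+δ)·k_gold = 1.3711 − 0.097·3.5337 ≈ 1.0283.

c_gold ≈ 1.03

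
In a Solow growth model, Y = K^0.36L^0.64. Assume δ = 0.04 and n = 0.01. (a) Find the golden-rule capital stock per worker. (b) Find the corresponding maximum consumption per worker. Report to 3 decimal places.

(a) k_gold ≈ 21.857; (b) c_gold ≈ 1.943

n + δ = 0.01 + 0.04 = 0.05.
Golden rule sets MPK = n+δ: 0.36·k^(0.36−1) = 0.05, so k_gold = (0.36/0.05)^(1/0.64) ≈ 21.8566.
y_gold = 21.8566^0.36 ≈ 3.0356; c_gold = y_gold − 0.05·k_gold ≈ 1.9428.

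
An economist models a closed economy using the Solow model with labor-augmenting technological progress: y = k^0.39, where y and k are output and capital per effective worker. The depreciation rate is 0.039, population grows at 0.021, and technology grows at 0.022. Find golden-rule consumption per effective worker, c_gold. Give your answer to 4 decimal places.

c_gold ≈ 1.6532

The effective depreciation rate is n + g + δ = 0.021 + 0.022 + 0.039 = 0.082.
Maximizing c = f(k) − (n+g+δ)·k gives f'(k) = n+g+δ, i.e. 0.39·k^(0.39−1) = 0.082, so k_gold = (0.39/0.082)^(1/0.61) ≈ 12.8898.
y_gold = 12.8898^0.39 ≈ 2.7102.
c_gold = y_gold − (n+g+δ)·k_gold = 2.7102 − 0.082·12.8898 ≈ 1.6532.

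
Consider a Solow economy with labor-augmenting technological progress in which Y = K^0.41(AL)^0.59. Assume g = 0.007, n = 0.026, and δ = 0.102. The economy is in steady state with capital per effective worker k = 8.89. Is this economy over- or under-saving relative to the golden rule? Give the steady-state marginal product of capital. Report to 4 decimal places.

Capital per effective worker breaks even when investment replaces (n + g + δ)·k; here n + g + δ = 0.135.
MPK = 0.41·k^(0.41−1) = 0.41·8.89^(-0.59) ≈ 0.1130.
MPK < 0.135, so the economy is dynamically inefficient (over-saving).

over-saving; MPK ≈ 0.1130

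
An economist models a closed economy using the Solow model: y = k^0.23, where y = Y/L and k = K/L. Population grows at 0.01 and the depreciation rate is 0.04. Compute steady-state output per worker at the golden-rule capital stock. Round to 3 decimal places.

The effective depreciation rate is n + δ = 0.01 + 0.04 = 0.05.
Golden rule sets MPK = n+δ: 0.23·k^(0.23−1) = 0.05, so k_gold = (0.23/0.05)^(1/0.77) ≈ 7.2565.
Output: y_gold = k_gold^0.23 = 7.2565^0.23 ≈ 1.5775.

y_gold ≈ 1.577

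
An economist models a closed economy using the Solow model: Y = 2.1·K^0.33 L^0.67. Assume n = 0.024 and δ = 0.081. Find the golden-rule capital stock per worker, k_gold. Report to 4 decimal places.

Capital per worker breaks even when investment replaces (n + δ)·k; here n + δ = 0.105.
At the golden rule the marginal product of capital equals n+δ: 0.33·2.1·k^(0.33−1) = 0.105. Solving, k_gold = (0.33·2.1/0.105)^(1/0.67) ≈ 16.7186.

k_gold ≈ 16.7186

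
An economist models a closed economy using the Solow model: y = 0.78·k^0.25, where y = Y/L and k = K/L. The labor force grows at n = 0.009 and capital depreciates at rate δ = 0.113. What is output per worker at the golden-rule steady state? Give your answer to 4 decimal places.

The effective depreciation rate is n + δ = 0.009 + 0.113 = 0.122.
Maximizing c = f(k) − (n+δ)·k gives f'(k) = n+δ, i.e. 0.25·0.78·k^(0.25−1) = 0.122, so k_gold = (0.25·0.78/0.122)^(1/0.75) ≈ 1.8688.
Output: y_gold = 0.78·k_gold^0.25 = 0.78·1.8688^0.25 ≈ 0.9120.

y_gold ≈ 0.9120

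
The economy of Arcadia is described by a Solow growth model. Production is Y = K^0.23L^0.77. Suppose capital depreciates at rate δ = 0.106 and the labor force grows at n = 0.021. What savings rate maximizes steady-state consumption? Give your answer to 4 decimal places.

s_gold = 0.2300

n + δ = 0.021 + 0.106 = 0.127.
At the golden rule MPK = n+δ, and in any Cobb-Douglas steady state s = (n+δ)·k/y = MPK·k/y = capital's share 0.23.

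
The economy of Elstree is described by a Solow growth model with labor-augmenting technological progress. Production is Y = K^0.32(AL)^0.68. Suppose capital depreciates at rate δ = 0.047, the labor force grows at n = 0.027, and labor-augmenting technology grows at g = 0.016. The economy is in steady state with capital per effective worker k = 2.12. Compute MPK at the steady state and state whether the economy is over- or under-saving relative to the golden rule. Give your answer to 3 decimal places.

under-saving; MPK ≈ 0.192

n + g + δ = 0.027 + 0.016 + 0.047 = 0.09.
MPK = 0.32·k^(0.32−1) = 0.32·2.12^(-0.68) ≈ 0.1920.
MPK > 0.09, so the economy is dynamically efficient (under-saving).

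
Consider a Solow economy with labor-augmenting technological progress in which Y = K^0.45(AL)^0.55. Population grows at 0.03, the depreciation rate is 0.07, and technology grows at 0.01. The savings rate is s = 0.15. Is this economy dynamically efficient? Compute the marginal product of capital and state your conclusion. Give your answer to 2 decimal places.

Break-even investment rate: n + g + δ = 0.03 + 0.01 + 0.07 = 0.11.
Steady-state k*: s·k^0.45 = 0.11·k gives k* = (0.15/0.11)^(1/0.55) ≈ 1.7575.
MPK = 0.45·1.7575^(-0.55) ≈ 0.3300.
MPK > n+g+δ = 0.11, so the economy is dynamically efficient (under-saving).

dynamically efficient; MPK ≈ 0.33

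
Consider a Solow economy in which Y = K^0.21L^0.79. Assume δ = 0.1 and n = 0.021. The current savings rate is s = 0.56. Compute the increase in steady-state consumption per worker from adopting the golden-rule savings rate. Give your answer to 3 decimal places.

Break-even investment rate: n + δ = 0.021 + 0.1 = 0.121.
Current steady state (s = 0.56): k* = (0.56/0.121)^(1/0.79) ≈ 6.9548, y* = 6.9548^0.21 ≈ 1.5027, c* = (1−0.56)·1.5027 ≈ 0.6612.
Maximizing c = f(k) − (n+δ)·k gives f'(k) = n+δ, i.e. 0.21·k^(0.21−1) = 0.121, so k_gold = (0.21/0.121)^(1/0.79) ≈ 2.0095.
y_gold = 2.0095^0.21 ≈ 1.1578, c_gold = y_gold − 0.121·k_gold ≈ 0.9147.
Gain: Δc = 0.9147 − 0.6612 ≈ 0.2535.

Δc ≈ 0.253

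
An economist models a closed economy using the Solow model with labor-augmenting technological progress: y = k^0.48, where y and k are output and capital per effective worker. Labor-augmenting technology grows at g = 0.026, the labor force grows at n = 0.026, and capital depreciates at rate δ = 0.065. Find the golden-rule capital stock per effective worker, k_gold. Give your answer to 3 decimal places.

Break-even investment rate: n + g + δ = 0.026 + 0.026 + 0.065 = 0.117.
At the golden rule the marginal product of capital equals n+g+δ: 0.48·k^(0.48−1) = 0.117. Solving, k_gold = (0.48/0.117)^(1/0.52) ≈ 15.0992.

k_gold ≈ 15.099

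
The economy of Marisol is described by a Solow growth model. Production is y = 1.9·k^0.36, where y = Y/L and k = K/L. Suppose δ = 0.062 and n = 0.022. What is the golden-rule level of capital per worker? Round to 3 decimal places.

Break-even investment rate: n + δ = 0.022 + 0.062 = 0.084.
Golden rule sets MPK = n+δ: 0.36·1.9·k^(0.36−1) = 0.084, so k_gold = (0.36·1.9/0.084)^(1/0.64) ≈ 26.4904.

k_gold ≈ 26.490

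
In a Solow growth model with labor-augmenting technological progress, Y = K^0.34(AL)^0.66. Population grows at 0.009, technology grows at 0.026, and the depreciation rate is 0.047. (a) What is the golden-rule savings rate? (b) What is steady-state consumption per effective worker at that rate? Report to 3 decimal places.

n + g + δ = 0.009 + 0.026 + 0.047 = 0.082.
For Cobb-Douglas, s_gold equals capital's share: s_gold = 0.34.
At the golden rule the marginal product of capital equals n+g+δ: 0.34·k^(0.34−1) = 0.082. Solving, k_gold = (0.34/0.082)^(1/0.66) ≈ 8.6269.
y_gold = 8.6269^0.34 ≈ 2.0806; c_gold = (1−0.34)·y_gold ≈ 1.3732.

(a) s_gold = 0.340; (b) c_gold ≈ 1.373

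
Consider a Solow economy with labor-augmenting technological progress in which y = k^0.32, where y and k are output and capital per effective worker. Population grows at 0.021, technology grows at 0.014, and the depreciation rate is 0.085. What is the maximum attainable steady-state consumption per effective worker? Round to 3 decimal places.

c_gold ≈ 1.079

Break-even investment rate: n + g + δ = 0.021 + 0.014 + 0.085 = 0.12.
Setting f'(k) = n+g+δ gives 0.32·k^(0.32−1) = 0.12, hence k_gold = (0.32/0.12)^(1/0.68) ≈ 4.2308.
y_gold = 4.2308^0.32 ≈ 1.5866.
c_gold = y_gold − (n+g+δ)·k_gold = 1.5866 − 0.12·4.2308 ≈ 1.0789.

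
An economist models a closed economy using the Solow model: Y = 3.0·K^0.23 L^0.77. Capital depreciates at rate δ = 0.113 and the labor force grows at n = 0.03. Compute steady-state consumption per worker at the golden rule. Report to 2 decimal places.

Break-even investment rate: n + δ = 0.03 + 0.113 = 0.143.
Golden rule sets MPK = n+δ: 0.23·3.0·k^(0.23−1) = 0.143, so k_gold = (0.23·3.0/0.143)^(1/0.77) ≈ 7.7211.
y_gold = 3.0·7.7211^0.23 ≈ 4.8005.
c_gold = y_gold − (n+δ)·k_gold = 4.8005 − 0.143·7.7211 ≈ 3.6964.

c_gold ≈ 3.70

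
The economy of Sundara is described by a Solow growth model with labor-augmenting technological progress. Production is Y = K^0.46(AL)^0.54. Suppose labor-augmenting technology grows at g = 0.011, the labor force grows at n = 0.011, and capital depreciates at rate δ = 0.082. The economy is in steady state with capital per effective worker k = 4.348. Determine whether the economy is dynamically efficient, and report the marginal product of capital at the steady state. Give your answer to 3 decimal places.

The effective depreciation rate is n + g + δ = 0.011 + 0.011 + 0.082 = 0.104.
MPK = 0.46·k^(0.46−1) = 0.46·4.348^(-0.54) ≈ 0.2080.
MPK > 0.104, so the economy is dynamically efficient (under-saving).

dynamically efficient; MPK ≈ 0.208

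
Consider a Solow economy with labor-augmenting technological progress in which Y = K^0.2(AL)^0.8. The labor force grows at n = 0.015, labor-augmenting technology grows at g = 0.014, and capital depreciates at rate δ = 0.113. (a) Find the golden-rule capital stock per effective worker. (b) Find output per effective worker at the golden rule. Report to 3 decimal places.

(a) k_gold ≈ 1.534; (b) y_gold ≈ 1.089

Break-even investment rate: n + g + δ = 0.015 + 0.014 + 0.113 = 0.142.
At the golden rule the marginal product of capital equals n+g+δ: 0.2·k^(0.2−1) = 0.142. Solving, k_gold = (0.2/0.142)^(1/0.8) ≈ 1.5344.
y_gold = 1.5344^0.2 ≈ 1.0894.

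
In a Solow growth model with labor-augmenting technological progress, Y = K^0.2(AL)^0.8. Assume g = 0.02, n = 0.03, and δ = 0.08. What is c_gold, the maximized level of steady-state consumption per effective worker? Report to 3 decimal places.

c_gold ≈ 0.891

Capital per effective worker breaks even when investment replaces (n + g + δ)·k; here n + g + δ = 0.13.
At the golden rule the marginal product of capital equals n+g+δ: 0.2·k^(0.2−1) = 0.13. Solving, k_gold = (0.2/0.13)^(1/0.8) ≈ 1.7134.
y_gold = 1.7134^0.2 ≈ 1.1137.
c_gold = y_gold − (n+g+δ)·k_gold = 1.1137 − 0.13·1.7134 ≈ 0.8910.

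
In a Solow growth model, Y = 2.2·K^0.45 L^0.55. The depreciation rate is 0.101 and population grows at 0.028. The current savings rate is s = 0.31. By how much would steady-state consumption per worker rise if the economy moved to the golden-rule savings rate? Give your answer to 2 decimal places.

The effective depreciation rate is n + δ = 0.028 + 0.101 = 0.129.
Current steady state (s = 0.31): k* = (0.31·2.2/0.129)^(1/0.55) ≈ 20.6490, y* = 2.2·20.6490^0.45 ≈ 8.5927, c* = (1−0.31)·8.5927 ≈ 5.9289.
Setting f'(k) = n+δ gives 0.45·2.2·k^(0.45−1) = 0.129, hence k_gold = (0.45·2.2/0.129)^(1/0.55) ≈ 40.6606.
y_gold = 2.2·40.6606^0.45 ≈ 11.6560, c_gold = y_gold − 0.129·k_gold ≈ 6.4108.
Gain: Δc = 6.4108 − 5.9289 ≈ 0.4819.

Δc ≈ 0.48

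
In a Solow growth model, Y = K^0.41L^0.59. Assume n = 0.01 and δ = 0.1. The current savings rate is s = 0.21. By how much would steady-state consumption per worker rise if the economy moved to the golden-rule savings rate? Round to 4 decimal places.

Capital per worker breaks even when investment replaces (n + δ)·k; here n + δ = 0.11.
Current steady state (s = 0.21): k* = (0.21/0.11)^(1/0.59) ≈ 2.9921, y* = 2.9921^0.41 ≈ 1.5673, c* = (1−0.21)·1.5673 ≈ 1.2382.
Maximizing c = f(k) − (n+δ)·k gives f'(k) = n+δ, i.e. 0.41·k^(0.41−1) = 0.11, so k_gold = (0.41/0.11)^(1/0.59) ≈ 9.2995.
y_gold = 9.2995^0.41 ≈ 2.4950, c_gold = y_gold − 0.11·k_gold ≈ 1.4720.
Gain: Δc = 1.4720 − 1.2382 ≈ 0.2339.

Δc ≈ 0.2339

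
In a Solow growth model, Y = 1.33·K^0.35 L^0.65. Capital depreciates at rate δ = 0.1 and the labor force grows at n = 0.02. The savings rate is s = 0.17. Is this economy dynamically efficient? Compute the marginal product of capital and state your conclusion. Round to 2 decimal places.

dynamically efficient; MPK ≈ 0.25

n + δ = 0.02 + 0.1 = 0.12.
Steady-state k*: s·A·k^0.35 = 0.12·k gives k* = (0.17·1.33/0.12)^(1/0.65) ≈ 2.6501.
MPK = 0.35·1.33·2.6501^(-0.65) ≈ 0.2471.
MPK > n+δ = 0.12, so the economy is dynamically efficient (under-saving).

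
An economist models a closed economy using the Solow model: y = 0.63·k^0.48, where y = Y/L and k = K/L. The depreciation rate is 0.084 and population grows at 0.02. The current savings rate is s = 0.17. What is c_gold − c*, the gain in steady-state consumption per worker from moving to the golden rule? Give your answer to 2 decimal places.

Δc ≈ 0.34

Break-even investment rate: n + δ = 0.02 + 0.084 = 0.104.
Current steady state (s = 0.17): k* = (0.17·0.63/0.104)^(1/0.52) ≈ 1.0581, y* = 0.63·1.0581^0.48 ≈ 0.6473, c* = (1−0.17)·0.6473 ≈ 0.5373.
Setting f'(k) = n+δ gives 0.48·0.63·k^(0.48−1) = 0.104, hence k_gold = (0.48·0.63/0.104)^(1/0.52) ≈ 7.7882.
y_gold = 0.63·7.7882^0.48 ≈ 1.6875, c_gold = y_gold − 0.104·k_gold ≈ 0.8775.
Gain: Δc = 0.8775 − 0.5373 ≈ 0.3402.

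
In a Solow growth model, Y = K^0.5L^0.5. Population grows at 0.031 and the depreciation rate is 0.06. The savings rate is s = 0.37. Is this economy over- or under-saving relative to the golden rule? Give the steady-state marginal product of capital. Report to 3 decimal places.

n + δ = 0.031 + 0.06 = 0.091.
Steady-state k*: s·k^0.5 = 0.091·k gives k* = (0.37/0.091)^(1/0.5) ≈ 16.5318.
MPK = 0.5·16.5318^(-0.5) ≈ 0.1230.
MPK > n+δ = 0.091, so the economy is dynamically efficient (under-saving).

under-saving; MPK ≈ 0.123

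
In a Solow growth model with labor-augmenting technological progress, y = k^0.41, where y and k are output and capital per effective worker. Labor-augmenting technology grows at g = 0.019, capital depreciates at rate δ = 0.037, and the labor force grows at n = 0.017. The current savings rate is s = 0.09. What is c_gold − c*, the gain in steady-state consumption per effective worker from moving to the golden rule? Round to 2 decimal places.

Δc ≈ 0.90

Capital per effective worker breaks even when investment replaces (n + g + δ)·k; here n + g + δ = 0.073.
Current steady state (s = 0.09): k* = (0.09/0.073)^(1/0.59) ≈ 1.4259, y* = 1.4259^0.41 ≈ 1.1566, c* = (1−0.09)·1.1566 ≈ 1.0525.
At the golden rule the marginal product of capital equals n+g+δ: 0.41·k^(0.41−1) = 0.073. Solving, k_gold = (0.41/0.073)^(1/0.59) ≈ 18.6326.
y_gold = 18.6326^0.41 ≈ 3.3175, c_gold = y_gold − 0.073·k_gold ≈ 1.9573.
Gain: Δc = 1.9573 − 1.0525 ≈ 0.9048.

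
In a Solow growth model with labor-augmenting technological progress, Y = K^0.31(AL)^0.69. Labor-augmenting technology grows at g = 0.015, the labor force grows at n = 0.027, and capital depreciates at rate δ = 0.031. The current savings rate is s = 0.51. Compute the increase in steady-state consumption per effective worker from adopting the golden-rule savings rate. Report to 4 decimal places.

Capital per effective worker breaks even when investment replaces (n + g + δ)·k; here n + g + δ = 0.073.
Current steady state (s = 0.51): k* = (0.51/0.073)^(1/0.69) ≈ 16.7320, y* = 16.7320^0.31 ≈ 2.3950, c* = (1−0.51)·2.3950 ≈ 1.1735.
At the golden rule the marginal product of capital equals n+g+δ: 0.31·k^(0.31−1) = 0.073. Solving, k_gold = (0.31/0.073)^(1/0.69) ≈ 8.1321.
y_gold = 8.1321^0.31 ≈ 1.9150, c_gold = y_gold − 0.073·k_gold ≈ 1.3213.
Gain: Δc = 1.3213 − 1.1735 ≈ 0.1478.

Δc ≈ 0.1478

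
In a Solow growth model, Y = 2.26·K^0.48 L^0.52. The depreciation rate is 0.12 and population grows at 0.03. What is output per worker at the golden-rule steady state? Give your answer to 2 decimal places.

y_gold ≈ 14.04

n + δ = 0.03 + 0.12 = 0.15.
Setting f'(k) = n+δ gives 0.48·2.26·k^(0.48−1) = 0.15, hence k_gold = (0.48·2.26/0.15)^(1/0.52) ≈ 44.9180.
Output: y_gold = 2.26·k_gold^0.48 = 2.26·44.9180^0.48 ≈ 14.0369.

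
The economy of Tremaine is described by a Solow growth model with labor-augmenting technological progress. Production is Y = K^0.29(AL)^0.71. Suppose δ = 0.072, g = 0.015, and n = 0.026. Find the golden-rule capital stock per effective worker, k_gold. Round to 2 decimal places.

k_gold ≈ 3.77

Capital per effective worker breaks even when investment replaces (n + g + δ)·k; here n + g + δ = 0.113.
At the golden rule the marginal product of capital equals n+g+δ: 0.29·k^(0.29−1) = 0.113. Solving, k_gold = (0.29/0.113)^(1/0.71) ≈ 3.7714.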